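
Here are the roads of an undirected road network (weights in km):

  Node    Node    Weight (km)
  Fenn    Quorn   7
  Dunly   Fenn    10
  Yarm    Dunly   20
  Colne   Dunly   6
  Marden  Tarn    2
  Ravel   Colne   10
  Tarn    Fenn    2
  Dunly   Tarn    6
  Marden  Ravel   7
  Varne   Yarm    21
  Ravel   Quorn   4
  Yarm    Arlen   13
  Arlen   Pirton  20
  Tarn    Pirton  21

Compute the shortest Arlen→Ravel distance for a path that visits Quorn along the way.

Best Arlen to Quorn: Arlen → Yarm → Dunly → Tarn → Fenn → Quorn costing 48
Shortest Quorn→Ravel: Quorn → Ravel = 4
Total via Quorn: 48 + 4 = 52 km.

52 km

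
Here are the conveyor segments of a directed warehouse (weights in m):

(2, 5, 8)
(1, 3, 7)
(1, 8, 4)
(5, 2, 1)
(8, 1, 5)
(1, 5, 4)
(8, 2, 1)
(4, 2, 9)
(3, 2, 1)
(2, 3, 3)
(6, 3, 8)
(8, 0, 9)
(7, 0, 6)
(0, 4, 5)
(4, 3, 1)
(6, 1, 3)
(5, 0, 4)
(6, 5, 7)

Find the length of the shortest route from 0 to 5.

Running Dijkstra from 0:
0: 0
4: 5  (via 0)
3: 6  (via 4)
2: 7  (via 3)
5: 15  (via 2)
Shortest route: 0 → 4 → 3 → 2 → 5 = 15 m.

15 m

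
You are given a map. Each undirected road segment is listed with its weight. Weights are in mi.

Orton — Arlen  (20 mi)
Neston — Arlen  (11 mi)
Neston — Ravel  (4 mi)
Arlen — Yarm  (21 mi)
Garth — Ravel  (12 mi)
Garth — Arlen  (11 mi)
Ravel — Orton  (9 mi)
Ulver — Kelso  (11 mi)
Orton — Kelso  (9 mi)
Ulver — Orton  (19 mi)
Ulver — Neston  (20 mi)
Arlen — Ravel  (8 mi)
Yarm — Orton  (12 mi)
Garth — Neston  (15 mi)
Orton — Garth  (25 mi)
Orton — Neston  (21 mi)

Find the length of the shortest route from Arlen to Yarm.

Settle nodes by increasing distance from Arlen:
Arlen: 0
Ravel: 8  (via Arlen)
Neston: 11  (via Arlen)
Garth: 11  (via Arlen)
Orton: 17  (via Ravel)
Yarm: 21  (via Arlen)
Shortest route: Arlen–Yarm = 21 mi.

21 mi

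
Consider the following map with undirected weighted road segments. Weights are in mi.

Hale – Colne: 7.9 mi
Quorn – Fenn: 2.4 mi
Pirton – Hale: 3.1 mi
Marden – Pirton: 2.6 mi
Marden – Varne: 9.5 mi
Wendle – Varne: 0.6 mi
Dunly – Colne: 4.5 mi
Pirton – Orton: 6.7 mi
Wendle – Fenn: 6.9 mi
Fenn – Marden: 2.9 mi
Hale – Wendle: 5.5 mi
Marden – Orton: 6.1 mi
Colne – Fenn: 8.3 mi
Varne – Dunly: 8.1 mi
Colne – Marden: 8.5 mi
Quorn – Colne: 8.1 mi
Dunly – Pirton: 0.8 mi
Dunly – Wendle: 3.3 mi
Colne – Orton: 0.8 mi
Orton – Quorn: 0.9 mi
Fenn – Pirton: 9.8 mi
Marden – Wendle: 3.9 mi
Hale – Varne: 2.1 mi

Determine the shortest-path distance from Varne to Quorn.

Running Dijkstra from Varne:
Varne: 0
Wendle: 0.6  (via Varne)
Hale: 2.1  (via Varne)
Dunly: 3.9  (via Wendle)
Marden: 4.5  (via Wendle)
Pirton: 4.7  (via Dunly)
Fenn: 7.4  (via Marden)
Colne: 8.4  (via Dunly)
Orton: 9.2  (via Colne)
Quorn: 9.8  (via Fenn)
Shortest route: Varne–Wendle–Marden–Fenn–Quorn = 9.8 mi.

9.8 mi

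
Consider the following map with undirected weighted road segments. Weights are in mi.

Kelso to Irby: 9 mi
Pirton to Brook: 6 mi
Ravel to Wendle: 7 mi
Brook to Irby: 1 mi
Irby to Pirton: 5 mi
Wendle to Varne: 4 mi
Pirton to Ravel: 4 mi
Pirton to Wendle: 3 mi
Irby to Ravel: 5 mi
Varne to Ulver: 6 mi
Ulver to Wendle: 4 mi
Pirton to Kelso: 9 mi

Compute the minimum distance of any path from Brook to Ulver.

13 mi

Candidate routes:
Brook → Irby → Ravel → Pirton → Wendle → Ulver: 1+5+4+3+4 = 17
Brook → Irby → Ravel → Wendle → Ulver: 1+5+7+4 = 17
Brook → Pirton → Wendle → Ulver: 6+3+4 = 13
Cheapest is Brook → Pirton → Wendle → Ulver at 13 mi.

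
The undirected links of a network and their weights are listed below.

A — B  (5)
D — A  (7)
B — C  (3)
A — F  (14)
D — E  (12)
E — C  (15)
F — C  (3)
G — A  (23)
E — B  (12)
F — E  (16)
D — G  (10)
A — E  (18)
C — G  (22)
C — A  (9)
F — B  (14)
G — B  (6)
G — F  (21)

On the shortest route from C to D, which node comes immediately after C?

Candidate routes:
C - B - A - D: 3+5+7 = 15
C - A - D: 9+7 = 16
Cheapest is C - B - A - D at 15.
So from C the first move is to B.

B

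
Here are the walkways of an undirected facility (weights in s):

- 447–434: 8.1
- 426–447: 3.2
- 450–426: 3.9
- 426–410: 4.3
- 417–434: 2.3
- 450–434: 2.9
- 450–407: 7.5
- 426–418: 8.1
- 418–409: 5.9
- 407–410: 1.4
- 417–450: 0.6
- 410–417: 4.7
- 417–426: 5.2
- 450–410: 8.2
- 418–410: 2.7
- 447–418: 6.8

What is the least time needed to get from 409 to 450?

13.9 s

Shortest distances from 409:
409: 0
418: 5.9  (via 409)
410: 8.6  (via 418)
407: 10  (via 410)
447: 12.7  (via 418)
426: 12.9  (via 410)
417: 13.3  (via 410)
450: 13.9  (via 417)
Shortest route: 409–418–410–417–450 = 13.9 s.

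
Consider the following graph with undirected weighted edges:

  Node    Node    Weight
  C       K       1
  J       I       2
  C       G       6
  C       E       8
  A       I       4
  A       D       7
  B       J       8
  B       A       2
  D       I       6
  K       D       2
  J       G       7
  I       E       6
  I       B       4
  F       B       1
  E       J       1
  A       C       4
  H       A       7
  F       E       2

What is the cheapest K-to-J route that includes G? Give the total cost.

14

Shortest K→G: K → C → G = 7
Shortest G→J: G → J = 7
Total via G: 7 + 7 = 14.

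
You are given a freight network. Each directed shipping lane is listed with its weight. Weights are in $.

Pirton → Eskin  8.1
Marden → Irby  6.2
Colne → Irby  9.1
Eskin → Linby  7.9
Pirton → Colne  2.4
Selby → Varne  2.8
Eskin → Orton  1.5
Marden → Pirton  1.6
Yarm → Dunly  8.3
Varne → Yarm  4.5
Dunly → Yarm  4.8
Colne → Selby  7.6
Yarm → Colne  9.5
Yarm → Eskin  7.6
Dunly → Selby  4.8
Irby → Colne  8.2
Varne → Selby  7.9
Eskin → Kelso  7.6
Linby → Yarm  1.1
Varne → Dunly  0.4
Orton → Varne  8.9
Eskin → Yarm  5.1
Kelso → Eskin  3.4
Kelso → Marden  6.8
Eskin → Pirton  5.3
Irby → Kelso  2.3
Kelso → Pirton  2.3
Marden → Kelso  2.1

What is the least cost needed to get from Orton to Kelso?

$28.6

Compare a few routes:
Orton - Varne - Dunly - Yarm - Eskin - Kelso: 8.9+0.4+4.8+7.6+7.6 = 29.3
Orton - Varne - Yarm - Eskin - Kelso: 8.9+4.5+7.6+7.6 = 28.6
Orton - Varne - Yarm - Colne - Irby - Kelso: 8.9+4.5+9.5+9.1+2.3 = 34.3
The minimum is $28.6 via Orton - Varne - Yarm - Eskin - Kelso.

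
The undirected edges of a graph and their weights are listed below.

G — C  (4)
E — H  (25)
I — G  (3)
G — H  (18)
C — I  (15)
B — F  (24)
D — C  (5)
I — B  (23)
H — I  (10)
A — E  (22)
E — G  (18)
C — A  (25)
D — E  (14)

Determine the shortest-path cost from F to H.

57

Candidate routes:
F - B - I - C - G - H: 24+23+15+4+18 = 84
F - B - I - G - H: 24+23+3+18 = 68
F - B - I - H: 24+23+10 = 57
The minimum is 57 via F - B - I - H.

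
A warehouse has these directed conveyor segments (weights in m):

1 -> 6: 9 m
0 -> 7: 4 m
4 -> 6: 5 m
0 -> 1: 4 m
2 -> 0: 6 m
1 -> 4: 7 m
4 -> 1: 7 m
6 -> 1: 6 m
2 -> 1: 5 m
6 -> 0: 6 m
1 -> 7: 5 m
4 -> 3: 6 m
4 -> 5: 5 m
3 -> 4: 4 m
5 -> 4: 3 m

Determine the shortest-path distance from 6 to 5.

Compare a few routes:
6 - 1 - 4 - 5: 6+7+5 = 18
6 - 0 - 1 - 4 - 5: 6+4+7+5 = 22
Cheapest is 6 - 1 - 4 - 5 at 18 m.

18 m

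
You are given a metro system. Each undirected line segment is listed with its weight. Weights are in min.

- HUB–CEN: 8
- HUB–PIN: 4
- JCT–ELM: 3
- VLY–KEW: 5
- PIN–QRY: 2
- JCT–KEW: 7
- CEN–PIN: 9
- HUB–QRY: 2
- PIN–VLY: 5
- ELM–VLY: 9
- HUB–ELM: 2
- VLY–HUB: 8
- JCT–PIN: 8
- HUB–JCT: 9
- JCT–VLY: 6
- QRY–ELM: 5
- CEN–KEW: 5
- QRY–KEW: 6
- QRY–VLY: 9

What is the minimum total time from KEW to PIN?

8 min

Candidate routes:
KEW–VLY–PIN: 5+5 = 10
KEW–QRY–PIN: 6+2 = 8
KEW–QRY–HUB–PIN: 6+2+4 = 12
Cheapest is KEW–QRY–PIN at 8 min.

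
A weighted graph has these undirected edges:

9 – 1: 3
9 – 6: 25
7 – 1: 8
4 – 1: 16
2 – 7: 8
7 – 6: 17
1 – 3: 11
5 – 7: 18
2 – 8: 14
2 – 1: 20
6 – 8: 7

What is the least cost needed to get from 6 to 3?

36

Shortest distances from 6:
6: 0
8: 7  (via 6)
7: 17  (via 6)
2: 21  (via 8)
1: 25  (via 7)
9: 25  (via 6)
5: 35  (via 7)
3: 36  (via 1)
Shortest route: 6 → 7 → 1 → 3 = 36.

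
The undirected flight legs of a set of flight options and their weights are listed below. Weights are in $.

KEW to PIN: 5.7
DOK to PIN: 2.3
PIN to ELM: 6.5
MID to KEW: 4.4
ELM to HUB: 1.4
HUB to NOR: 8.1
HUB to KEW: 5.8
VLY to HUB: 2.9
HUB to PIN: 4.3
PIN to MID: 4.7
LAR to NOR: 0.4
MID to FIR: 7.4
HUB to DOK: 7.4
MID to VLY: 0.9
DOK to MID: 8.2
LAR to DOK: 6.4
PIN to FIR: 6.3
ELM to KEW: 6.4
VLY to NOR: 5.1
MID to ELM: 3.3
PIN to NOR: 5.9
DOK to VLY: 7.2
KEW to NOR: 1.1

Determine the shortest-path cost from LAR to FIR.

$12.6

Candidate routes:
LAR → NOR → PIN → FIR: 0.4+5.9+6.3 = 12.6
LAR → NOR → KEW → MID → FIR: 0.4+1.1+4.4+7.4 = 13.3
Cheapest is LAR → NOR → PIN → FIR at $12.6.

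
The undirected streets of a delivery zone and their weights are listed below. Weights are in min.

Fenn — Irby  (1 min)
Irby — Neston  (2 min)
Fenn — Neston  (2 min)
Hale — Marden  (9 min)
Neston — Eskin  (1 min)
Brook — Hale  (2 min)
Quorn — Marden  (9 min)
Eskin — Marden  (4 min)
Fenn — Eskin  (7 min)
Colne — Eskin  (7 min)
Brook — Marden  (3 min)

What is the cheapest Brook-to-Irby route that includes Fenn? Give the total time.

11 min

Best Brook to Fenn: Brook → Marden → Eskin → Neston → Fenn costing 10
Shortest Fenn→Irby: Fenn → Irby = 1
Total via Fenn: 10 + 1 = 11 min.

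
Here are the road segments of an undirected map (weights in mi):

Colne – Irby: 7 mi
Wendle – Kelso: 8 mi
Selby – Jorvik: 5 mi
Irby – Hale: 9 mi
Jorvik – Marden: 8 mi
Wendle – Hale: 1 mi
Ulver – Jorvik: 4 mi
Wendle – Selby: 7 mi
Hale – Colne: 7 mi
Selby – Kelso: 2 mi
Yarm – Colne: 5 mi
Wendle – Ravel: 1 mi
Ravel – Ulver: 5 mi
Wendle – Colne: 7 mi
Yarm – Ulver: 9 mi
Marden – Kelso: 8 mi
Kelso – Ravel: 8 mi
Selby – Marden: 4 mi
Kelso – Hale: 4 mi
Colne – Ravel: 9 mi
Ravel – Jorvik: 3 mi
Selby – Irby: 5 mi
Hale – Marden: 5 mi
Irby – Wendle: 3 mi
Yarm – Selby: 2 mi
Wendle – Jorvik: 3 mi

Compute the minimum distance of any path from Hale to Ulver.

Running Dijkstra from Hale:
Hale: 0
Wendle: 1  (via Hale)
Ravel: 2  (via Wendle)
Jorvik: 4  (via Wendle)
Kelso: 4  (via Hale)
Irby: 4  (via Wendle)
Marden: 5  (via Hale)
Selby: 6  (via Kelso)
Colne: 7  (via Hale)
Ulver: 7  (via Ravel)
Shortest route: Hale–Wendle–Ravel–Ulver = 7 mi.

7 mi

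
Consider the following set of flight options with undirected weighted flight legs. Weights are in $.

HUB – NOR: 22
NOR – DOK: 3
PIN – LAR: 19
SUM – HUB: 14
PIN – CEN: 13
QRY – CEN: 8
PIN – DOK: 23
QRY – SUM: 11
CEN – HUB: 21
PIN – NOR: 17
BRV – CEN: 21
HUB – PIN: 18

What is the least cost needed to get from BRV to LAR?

Shortest distances from BRV:
BRV: 0
CEN: 21  (via BRV)
QRY: 29  (via CEN)
PIN: 34  (via CEN)
SUM: 40  (via QRY)
HUB: 42  (via CEN)
NOR: 51  (via PIN)
LAR: 53  (via PIN)
Shortest route: BRV → CEN → PIN → LAR = $53.

$53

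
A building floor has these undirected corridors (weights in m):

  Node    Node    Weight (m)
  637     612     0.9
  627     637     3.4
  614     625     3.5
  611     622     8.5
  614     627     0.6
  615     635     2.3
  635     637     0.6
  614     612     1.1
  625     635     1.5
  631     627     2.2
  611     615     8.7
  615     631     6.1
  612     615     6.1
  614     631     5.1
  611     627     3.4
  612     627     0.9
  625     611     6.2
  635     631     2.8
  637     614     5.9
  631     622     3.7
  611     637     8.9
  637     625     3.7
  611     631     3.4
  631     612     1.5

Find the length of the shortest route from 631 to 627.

Candidate routes:
631 - 612 - 614 - 627: 1.5+1.1+0.6 = 3.2
631 - 612 - 627: 1.5+0.9 = 2.4
631 - 635 - 637 - 612 - 627: 2.8+0.6+0.9+0.9 = 5.2
631 - 627: 2.2 = 2.2
The minimum is 2.2 m via 631 - 627.

2.2 m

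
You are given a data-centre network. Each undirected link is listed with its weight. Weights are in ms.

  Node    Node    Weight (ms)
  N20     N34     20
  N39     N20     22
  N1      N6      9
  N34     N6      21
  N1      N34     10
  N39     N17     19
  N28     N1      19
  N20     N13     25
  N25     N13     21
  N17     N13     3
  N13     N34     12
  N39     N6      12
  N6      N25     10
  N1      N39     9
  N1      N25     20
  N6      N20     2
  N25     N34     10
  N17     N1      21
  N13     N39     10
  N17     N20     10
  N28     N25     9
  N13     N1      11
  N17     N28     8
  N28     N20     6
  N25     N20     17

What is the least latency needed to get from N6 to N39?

12 ms

Settle nodes by increasing distance from N6:
N6: 0
N20: 2  (via N6)
N28: 8  (via N20)
N1: 9  (via N6)
N25: 10  (via N6)
N17: 12  (via N20)
N39: 12  (via N6)
Shortest route: N6–N39 = 12 ms.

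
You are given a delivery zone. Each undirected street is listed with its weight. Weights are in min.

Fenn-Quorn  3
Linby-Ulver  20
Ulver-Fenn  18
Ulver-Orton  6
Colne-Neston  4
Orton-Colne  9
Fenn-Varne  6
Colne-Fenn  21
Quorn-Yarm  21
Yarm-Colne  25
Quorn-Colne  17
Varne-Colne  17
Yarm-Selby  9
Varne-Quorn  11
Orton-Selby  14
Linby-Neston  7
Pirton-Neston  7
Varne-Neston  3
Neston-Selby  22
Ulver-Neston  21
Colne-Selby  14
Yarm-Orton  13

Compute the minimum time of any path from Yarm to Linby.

33 min

Candidate routes:
Yarm - Orton - Colne - Neston - Linby: 13+9+4+7 = 33
Yarm - Selby - Colne - Neston - Linby: 9+14+4+7 = 34
Yarm - Selby - Neston - Linby: 9+22+7 = 38
Yarm - Colne - Neston - Linby: 25+4+7 = 36
Cheapest is Yarm - Orton - Colne - Neston - Linby at 33 min.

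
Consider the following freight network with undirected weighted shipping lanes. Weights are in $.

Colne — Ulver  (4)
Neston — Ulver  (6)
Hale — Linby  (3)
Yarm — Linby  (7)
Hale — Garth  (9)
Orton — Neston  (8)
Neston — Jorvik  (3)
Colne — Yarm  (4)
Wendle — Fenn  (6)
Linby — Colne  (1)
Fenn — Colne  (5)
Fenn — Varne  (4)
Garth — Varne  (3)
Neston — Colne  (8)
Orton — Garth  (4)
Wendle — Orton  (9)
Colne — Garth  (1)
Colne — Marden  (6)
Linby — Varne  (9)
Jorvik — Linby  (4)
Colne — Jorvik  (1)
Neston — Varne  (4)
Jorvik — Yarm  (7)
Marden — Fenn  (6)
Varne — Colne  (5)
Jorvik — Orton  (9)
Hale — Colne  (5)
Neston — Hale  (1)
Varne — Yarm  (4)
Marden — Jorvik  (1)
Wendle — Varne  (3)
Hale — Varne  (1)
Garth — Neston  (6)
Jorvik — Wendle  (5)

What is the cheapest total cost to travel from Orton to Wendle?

Candidate routes:
Orton–Garth–Colne–Jorvik–Wendle: 4+1+1+5 = 11
Orton–Garth–Varne–Wendle: 4+3+3 = 10
Orton–Wendle: 9 = 9
The minimum is $9 via Orton–Wendle.

$9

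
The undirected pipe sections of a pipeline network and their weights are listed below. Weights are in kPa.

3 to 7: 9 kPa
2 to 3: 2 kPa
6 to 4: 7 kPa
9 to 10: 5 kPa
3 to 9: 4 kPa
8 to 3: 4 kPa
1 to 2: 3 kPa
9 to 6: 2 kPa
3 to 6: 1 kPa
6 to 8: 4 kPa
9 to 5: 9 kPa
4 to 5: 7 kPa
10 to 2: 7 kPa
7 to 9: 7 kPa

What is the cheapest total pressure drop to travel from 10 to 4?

Settle nodes by increasing distance from 10:
10: 0
9: 5  (via 10)
2: 7  (via 10)
6: 7  (via 9)
3: 8  (via 6)
1: 10  (via 2)
8: 11  (via 6)
7: 12  (via 9)
4: 14  (via 6)
Shortest route: 10 → 9 → 6 → 4 = 14 kPa.

14 kPa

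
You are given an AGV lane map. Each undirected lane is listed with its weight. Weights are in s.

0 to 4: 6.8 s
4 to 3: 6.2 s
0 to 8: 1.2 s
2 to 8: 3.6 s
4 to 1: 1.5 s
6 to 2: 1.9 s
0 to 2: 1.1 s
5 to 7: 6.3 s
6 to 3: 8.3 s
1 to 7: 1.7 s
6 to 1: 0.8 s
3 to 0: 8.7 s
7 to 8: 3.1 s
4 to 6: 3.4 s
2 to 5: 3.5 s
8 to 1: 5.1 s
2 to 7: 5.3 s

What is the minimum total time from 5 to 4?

Enumerating some paths:
5 - 2 - 6 - 1 - 4: 3.5+1.9+0.8+1.5 = 7.7
5 - 2 - 6 - 4: 3.5+1.9+3.4 = 8.8
Cheapest is 5 - 2 - 6 - 1 - 4 at 7.7 s.

7.7 s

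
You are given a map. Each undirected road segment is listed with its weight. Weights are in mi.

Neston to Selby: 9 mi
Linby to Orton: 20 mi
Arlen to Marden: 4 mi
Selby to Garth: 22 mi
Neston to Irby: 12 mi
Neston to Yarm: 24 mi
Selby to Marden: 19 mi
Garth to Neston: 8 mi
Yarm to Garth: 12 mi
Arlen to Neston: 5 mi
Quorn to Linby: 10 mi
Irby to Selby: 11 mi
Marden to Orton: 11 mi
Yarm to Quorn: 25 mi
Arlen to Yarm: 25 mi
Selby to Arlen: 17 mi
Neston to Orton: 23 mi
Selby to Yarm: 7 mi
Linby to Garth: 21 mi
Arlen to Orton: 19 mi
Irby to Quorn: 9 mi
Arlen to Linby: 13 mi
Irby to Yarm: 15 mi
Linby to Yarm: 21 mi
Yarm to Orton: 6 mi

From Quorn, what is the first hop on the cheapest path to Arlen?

Compare a few routes:
Quorn - Irby - Selby - Neston - Arlen: 9+11+9+5 = 34
Quorn - Linby - Arlen: 10+13 = 23
Quorn - Irby - Neston - Arlen: 9+12+5 = 26
Cheapest is Quorn - Linby - Arlen at 23 mi.
So from Quorn the first move is to Linby.

Linby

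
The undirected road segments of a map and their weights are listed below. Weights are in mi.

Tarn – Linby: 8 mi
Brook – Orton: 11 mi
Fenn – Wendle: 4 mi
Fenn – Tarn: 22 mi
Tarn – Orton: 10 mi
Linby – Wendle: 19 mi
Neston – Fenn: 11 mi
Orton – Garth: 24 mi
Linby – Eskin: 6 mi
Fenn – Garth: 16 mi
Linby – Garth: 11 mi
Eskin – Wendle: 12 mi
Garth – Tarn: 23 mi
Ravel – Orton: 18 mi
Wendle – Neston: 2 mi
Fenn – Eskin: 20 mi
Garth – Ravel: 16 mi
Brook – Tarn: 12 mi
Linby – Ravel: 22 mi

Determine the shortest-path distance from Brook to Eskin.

Enumerating some paths:
Brook → Tarn → Linby → Eskin: 12+8+6 = 26
Brook → Orton → Tarn → Linby → Eskin: 11+10+8+6 = 35
The minimum is 26 mi via Brook → Tarn → Linby → Eskin.

26 mi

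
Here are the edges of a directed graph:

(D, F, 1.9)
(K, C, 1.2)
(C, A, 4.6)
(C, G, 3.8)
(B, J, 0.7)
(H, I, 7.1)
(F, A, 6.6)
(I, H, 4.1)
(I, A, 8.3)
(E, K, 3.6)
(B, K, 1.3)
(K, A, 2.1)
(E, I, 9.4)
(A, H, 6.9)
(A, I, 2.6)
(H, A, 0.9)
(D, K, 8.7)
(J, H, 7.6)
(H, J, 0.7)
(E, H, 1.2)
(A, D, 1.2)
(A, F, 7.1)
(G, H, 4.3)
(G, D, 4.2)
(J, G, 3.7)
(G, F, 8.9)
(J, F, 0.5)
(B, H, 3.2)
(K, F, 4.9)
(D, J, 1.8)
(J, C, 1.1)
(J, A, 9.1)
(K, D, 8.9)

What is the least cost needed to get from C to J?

7.6

Candidate routes:
C → A → D → J: 4.6+1.2+1.8 = 7.6
C → G → D → J: 3.8+4.2+1.8 = 9.8
C → G → H → J: 3.8+4.3+0.7 = 8.8
Cheapest is C → A → D → J at 7.6.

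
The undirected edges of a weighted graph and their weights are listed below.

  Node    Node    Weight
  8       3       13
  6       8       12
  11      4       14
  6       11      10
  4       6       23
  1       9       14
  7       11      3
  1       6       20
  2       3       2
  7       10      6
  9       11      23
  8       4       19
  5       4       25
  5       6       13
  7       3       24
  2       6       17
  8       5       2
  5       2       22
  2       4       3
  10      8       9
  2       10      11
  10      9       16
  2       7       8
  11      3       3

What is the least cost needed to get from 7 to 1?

Shortest distances from 7:
7: 0
11: 3  (via 7)
3: 6  (via 11)
10: 6  (via 7)
2: 8  (via 7)
4: 11  (via 2)
6: 13  (via 11)
8: 15  (via 10)
5: 17  (via 8)
9: 22  (via 10)
1: 33  (via 6)
Shortest route: 7 → 11 → 6 → 1 = 33.

33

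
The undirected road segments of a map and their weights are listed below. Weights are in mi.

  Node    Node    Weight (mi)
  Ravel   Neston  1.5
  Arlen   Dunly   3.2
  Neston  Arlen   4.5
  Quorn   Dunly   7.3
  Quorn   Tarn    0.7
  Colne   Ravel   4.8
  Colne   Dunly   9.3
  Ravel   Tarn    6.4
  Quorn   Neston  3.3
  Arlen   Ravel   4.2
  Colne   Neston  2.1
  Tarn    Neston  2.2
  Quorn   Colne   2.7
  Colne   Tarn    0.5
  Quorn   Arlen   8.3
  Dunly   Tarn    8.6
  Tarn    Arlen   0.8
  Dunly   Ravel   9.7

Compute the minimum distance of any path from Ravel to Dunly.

7.4 mi

Settle nodes by increasing distance from Ravel:
Ravel: 0
Neston: 1.5  (via Ravel)
Colne: 3.6  (via Neston)
Tarn: 3.7  (via Neston)
Arlen: 4.2  (via Ravel)
Quorn: 4.4  (via Tarn)
Dunly: 7.4  (via Arlen)
Shortest route: Ravel → Arlen → Dunly = 7.4 mi.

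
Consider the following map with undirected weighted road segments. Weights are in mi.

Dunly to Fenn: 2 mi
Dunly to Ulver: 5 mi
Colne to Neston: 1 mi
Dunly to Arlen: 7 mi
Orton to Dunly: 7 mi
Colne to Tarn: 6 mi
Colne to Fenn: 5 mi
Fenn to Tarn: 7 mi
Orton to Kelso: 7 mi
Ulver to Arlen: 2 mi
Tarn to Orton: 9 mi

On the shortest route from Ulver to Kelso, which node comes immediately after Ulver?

Dunly

Enumerating some paths:
Ulver - Dunly - Fenn - Tarn - Orton - Kelso: 5+2+7+9+7 = 30
Ulver - Arlen - Dunly - Orton - Kelso: 2+7+7+7 = 23
Ulver - Dunly - Orton - Kelso: 5+7+7 = 19
Cheapest is Ulver - Dunly - Orton - Kelso at 19 mi.
So from Ulver the first move is to Dunly.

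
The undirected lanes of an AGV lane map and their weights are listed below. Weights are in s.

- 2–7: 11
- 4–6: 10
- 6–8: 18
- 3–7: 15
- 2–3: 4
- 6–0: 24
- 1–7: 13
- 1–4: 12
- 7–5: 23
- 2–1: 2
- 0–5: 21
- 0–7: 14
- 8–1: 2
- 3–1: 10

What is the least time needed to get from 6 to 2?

Compare a few routes:
6 - 4 - 1 - 2: 10+12+2 = 24
6 - 8 - 1 - 2: 18+2+2 = 22
The minimum is 22 s via 6 - 8 - 1 - 2.

22 s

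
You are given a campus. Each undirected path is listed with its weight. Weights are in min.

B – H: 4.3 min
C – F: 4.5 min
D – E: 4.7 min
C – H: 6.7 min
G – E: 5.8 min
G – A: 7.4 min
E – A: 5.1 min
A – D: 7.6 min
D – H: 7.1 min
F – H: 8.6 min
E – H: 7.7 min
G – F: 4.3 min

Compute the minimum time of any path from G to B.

17.2 min

Candidate routes:
G → E → H → B: 5.8+7.7+4.3 = 17.8
G → F → C → H → B: 4.3+4.5+6.7+4.3 = 19.8
G → F → H → B: 4.3+8.6+4.3 = 17.2
Cheapest is G → F → H → B at 17.2 min.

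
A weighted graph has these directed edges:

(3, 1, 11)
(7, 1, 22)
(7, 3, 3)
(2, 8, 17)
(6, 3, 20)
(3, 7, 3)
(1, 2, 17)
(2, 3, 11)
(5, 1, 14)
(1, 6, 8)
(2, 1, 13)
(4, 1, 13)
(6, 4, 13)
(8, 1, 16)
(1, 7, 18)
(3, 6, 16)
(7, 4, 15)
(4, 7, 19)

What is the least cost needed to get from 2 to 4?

Compare a few routes:
2 → 3 → 7 → 4: 11+3+15 = 29
2 → 1 → 6 → 4: 13+8+13 = 34
Cheapest is 2 → 3 → 7 → 4 at 29.

29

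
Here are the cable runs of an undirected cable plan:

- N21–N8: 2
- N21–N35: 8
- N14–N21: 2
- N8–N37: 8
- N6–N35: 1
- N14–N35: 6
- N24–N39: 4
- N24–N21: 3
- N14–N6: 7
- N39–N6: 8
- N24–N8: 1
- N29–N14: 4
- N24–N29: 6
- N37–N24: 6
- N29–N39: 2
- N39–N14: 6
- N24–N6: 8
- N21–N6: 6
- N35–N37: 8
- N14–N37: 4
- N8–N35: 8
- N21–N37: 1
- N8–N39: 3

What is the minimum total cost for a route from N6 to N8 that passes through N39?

11

Shortest N6→N39: N6–N39 = 8
Shortest N39→N8: N39–N8 = 3
Total via N39: 8 + 3 = 11.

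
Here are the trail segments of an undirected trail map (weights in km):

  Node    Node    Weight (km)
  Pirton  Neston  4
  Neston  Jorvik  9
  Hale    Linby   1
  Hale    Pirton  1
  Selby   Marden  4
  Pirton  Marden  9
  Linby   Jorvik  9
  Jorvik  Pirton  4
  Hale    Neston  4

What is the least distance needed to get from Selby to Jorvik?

17 km

Candidate routes:
Selby → Marden → Pirton → Jorvik: 4+9+4 = 17
Selby → Marden → Pirton → Hale → Neston → Jorvik: 4+9+1+4+9 = 27
Selby → Marden → Pirton → Hale → Linby → Jorvik: 4+9+1+1+9 = 24
Selby → Marden → Pirton → Neston → Jorvik: 4+9+4+9 = 26
The minimum is 17 km via Selby → Marden → Pirton → Jorvik.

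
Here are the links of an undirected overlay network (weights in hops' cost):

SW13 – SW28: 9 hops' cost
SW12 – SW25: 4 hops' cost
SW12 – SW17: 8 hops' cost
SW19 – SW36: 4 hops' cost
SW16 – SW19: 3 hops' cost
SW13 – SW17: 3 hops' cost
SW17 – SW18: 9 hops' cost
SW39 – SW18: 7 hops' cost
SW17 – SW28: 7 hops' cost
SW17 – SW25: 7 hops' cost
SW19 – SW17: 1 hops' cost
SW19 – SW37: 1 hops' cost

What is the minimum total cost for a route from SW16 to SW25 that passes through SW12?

16 hops' cost

Best SW16 to SW12: SW16 → SW19 → SW17 → SW12 costing 12
Best SW12 to SW25: SW12 → SW25 costing 4
Total via SW12: 12 + 4 = 16 hops' cost.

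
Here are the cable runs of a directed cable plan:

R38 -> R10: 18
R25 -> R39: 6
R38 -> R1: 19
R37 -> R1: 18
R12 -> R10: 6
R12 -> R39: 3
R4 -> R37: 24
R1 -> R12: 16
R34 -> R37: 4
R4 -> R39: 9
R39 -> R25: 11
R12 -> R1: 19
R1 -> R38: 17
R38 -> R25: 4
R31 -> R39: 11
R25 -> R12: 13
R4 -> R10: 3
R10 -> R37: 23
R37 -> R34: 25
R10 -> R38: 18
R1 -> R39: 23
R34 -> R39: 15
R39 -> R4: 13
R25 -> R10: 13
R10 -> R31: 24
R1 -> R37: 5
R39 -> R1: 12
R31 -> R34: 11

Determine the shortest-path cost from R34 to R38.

39

Compare a few routes:
R34 → R39 → R4 → R10 → R38: 15+13+3+18 = 49
R34 → R39 → R1 → R38: 15+12+17 = 44
R34 → R37 → R1 → R38: 4+18+17 = 39
Cheapest is R34 → R37 → R1 → R38 at 39.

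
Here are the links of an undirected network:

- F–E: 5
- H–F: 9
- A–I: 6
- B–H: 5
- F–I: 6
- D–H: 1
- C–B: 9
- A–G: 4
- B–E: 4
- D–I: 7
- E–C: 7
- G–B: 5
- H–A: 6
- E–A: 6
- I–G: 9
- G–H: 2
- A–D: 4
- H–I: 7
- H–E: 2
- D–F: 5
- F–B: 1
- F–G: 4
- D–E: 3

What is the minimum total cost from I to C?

Compare a few routes:
I → F → B → C: 6+1+9 = 16
I → D → H → E → C: 7+1+2+7 = 17
Cheapest is I → F → B → C at 16.

16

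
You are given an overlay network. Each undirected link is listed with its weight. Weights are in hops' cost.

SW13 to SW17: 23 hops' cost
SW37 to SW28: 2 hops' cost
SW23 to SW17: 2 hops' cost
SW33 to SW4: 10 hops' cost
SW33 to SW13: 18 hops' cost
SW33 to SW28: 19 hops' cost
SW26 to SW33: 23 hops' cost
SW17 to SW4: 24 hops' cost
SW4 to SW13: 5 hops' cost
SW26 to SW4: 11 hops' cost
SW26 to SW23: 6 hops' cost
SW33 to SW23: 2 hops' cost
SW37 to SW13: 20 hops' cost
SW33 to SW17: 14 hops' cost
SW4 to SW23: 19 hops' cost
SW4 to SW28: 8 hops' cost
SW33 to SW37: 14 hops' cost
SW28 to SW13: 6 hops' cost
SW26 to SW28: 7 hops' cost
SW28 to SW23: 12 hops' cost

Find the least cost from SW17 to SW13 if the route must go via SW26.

Shortest SW17→SW26: SW17–SW23–SW26 = 8
Shortest SW26→SW13: SW26–SW28–SW13 = 13
Total via SW26: 8 + 13 = 21 hops' cost.

21 hops' cost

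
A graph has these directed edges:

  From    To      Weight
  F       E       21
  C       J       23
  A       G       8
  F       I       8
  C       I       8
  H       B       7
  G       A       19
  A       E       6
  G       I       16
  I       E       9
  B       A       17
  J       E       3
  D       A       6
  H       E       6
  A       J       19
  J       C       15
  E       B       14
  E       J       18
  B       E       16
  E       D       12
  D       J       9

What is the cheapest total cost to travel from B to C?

Shortest distances from B:
B: 0
E: 16  (via B)
A: 17  (via B)
G: 25  (via A)
D: 28  (via E)
J: 34  (via E)
I: 41  (via G)
C: 49  (via J)
Shortest route: B–E–J–C = 49.

49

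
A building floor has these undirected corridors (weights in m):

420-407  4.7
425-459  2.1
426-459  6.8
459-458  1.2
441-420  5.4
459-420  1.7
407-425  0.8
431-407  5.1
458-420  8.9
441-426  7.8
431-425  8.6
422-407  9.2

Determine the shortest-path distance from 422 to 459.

Settle nodes by increasing distance from 422:
422: 0
407: 9.2  (via 422)
425: 10  (via 407)
459: 12.1  (via 425)
Shortest route: 422–407–425–459 = 12.1 m.

12.1 m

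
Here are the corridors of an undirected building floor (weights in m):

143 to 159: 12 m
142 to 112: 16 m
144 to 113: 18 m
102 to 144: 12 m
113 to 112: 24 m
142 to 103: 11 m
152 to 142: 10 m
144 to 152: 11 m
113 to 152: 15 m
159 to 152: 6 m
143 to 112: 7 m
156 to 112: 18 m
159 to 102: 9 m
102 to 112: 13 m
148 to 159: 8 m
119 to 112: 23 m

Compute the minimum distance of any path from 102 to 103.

Settle nodes by increasing distance from 102:
102: 0
159: 9  (via 102)
144: 12  (via 102)
112: 13  (via 102)
152: 15  (via 159)
148: 17  (via 159)
143: 20  (via 112)
142: 25  (via 152)
113: 30  (via 144)
156: 31  (via 112)
119: 36  (via 112)
103: 36  (via 142)
Shortest route: 102–159–152–142–103 = 36 m.

36 m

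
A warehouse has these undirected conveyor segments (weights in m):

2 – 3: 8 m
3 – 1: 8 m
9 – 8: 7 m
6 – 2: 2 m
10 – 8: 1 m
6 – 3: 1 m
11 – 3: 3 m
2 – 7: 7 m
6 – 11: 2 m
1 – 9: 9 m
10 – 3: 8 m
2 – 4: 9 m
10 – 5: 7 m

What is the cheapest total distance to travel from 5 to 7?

25 m

Compare a few routes:
5–10–3–2–7: 7+8+8+7 = 30
5–10–3–11–6–2–7: 7+8+3+2+2+7 = 29
5–10–3–6–2–7: 7+8+1+2+7 = 25
5–10–8–9–1–3–6–2–7: 7+1+7+9+8+1+2+7 = 42
Cheapest is 5–10–3–6–2–7 at 25 m.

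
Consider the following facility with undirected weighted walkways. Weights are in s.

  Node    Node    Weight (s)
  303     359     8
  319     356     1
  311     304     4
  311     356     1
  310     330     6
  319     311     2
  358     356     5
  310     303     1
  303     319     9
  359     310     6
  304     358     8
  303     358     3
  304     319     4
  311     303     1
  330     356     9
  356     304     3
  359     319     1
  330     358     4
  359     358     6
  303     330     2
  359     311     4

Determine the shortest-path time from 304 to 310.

6 s

Candidate routes:
304 - 319 - 311 - 303 - 310: 4+2+1+1 = 8
304 - 311 - 303 - 310: 4+1+1 = 6
304 - 356 - 319 - 311 - 303 - 310: 3+1+2+1+1 = 8
304 - 319 - 356 - 311 - 303 - 310: 4+1+1+1+1 = 8
The minimum is 6 s via 304 - 311 - 303 - 310.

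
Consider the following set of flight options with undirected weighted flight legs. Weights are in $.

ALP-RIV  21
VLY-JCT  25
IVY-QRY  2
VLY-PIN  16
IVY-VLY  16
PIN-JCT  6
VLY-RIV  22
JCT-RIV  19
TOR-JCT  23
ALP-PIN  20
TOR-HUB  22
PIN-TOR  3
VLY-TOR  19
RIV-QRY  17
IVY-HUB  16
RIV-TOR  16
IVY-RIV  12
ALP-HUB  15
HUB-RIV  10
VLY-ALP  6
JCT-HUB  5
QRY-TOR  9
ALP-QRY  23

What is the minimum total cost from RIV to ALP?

$21

Settle nodes by increasing distance from RIV:
RIV: 0
HUB: 10  (via RIV)
IVY: 12  (via RIV)
QRY: 14  (via IVY)
JCT: 15  (via HUB)
TOR: 16  (via RIV)
PIN: 19  (via TOR)
ALP: 21  (via RIV)
Shortest route: RIV–ALP = $21.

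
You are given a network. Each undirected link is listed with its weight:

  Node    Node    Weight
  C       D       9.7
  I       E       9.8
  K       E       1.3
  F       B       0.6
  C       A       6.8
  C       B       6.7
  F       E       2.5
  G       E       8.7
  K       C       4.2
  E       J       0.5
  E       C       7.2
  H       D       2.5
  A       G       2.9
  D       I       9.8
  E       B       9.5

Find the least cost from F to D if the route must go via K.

Shortest F→K: F–E–K = 3.8
Shortest K→D: K–C–D = 13.9
Total via K: 3.8 + 13.9 = 17.7.

17.7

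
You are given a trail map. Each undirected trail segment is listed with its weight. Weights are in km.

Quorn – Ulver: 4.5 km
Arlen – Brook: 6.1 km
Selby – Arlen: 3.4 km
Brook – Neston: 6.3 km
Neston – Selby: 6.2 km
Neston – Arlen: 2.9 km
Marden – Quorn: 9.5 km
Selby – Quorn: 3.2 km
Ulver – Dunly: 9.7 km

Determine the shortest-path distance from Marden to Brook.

Settle nodes by increasing distance from Marden:
Marden: 0
Quorn: 9.5  (via Marden)
Selby: 12.7  (via Quorn)
Ulver: 14  (via Quorn)
Arlen: 16.1  (via Selby)
Neston: 18.9  (via Selby)
Brook: 22.2  (via Arlen)
Shortest route: Marden–Quorn–Selby–Arlen–Brook = 22.2 km.

22.2 km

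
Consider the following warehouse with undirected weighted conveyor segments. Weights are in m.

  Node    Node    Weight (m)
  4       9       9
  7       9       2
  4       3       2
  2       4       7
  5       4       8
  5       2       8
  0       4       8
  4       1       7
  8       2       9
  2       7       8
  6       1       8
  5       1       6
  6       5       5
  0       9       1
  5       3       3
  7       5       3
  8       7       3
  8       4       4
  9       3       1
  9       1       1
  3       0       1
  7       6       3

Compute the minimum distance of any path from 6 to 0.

6 m

Enumerating some paths:
6 - 7 - 9 - 3 - 0: 3+2+1+1 = 7
6 - 5 - 3 - 9 - 0: 5+3+1+1 = 10
6 - 7 - 9 - 0: 3+2+1 = 6
6 - 5 - 3 - 0: 5+3+1 = 9
The minimum is 6 m via 6 - 7 - 9 - 0.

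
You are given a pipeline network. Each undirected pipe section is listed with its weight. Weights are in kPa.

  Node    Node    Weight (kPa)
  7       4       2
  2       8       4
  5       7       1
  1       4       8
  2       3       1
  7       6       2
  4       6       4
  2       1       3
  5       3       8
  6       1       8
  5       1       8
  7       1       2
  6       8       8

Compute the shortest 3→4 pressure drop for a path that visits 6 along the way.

Shortest 3→6: 3–2–1–7–6 = 8
Best 6 to 4: 6–4 costing 4
Total via 6: 8 + 4 = 12 kPa.

12 kPa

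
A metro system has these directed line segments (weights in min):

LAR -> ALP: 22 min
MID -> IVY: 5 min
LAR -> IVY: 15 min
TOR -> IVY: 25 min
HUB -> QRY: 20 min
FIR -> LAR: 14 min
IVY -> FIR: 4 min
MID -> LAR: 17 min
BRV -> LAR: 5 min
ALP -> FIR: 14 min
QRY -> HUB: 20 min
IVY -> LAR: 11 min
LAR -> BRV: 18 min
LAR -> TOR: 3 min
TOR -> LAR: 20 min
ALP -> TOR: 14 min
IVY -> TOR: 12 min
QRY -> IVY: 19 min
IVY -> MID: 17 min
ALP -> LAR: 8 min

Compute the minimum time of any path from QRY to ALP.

52 min

Running Dijkstra from QRY:
QRY: 0
IVY: 19  (via QRY)
HUB: 20  (via QRY)
FIR: 23  (via IVY)
LAR: 30  (via IVY)
TOR: 31  (via IVY)
MID: 36  (via IVY)
BRV: 48  (via LAR)
ALP: 52  (via LAR)
Shortest route: QRY → IVY → LAR → ALP = 52 min.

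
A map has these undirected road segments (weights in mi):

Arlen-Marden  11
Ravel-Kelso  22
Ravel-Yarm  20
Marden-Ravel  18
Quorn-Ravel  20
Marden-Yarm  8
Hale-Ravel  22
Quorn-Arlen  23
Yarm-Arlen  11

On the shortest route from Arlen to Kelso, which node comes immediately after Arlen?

Marden

Enumerating some paths:
Arlen → Yarm → Ravel → Kelso: 11+20+22 = 53
Arlen → Marden → Ravel → Kelso: 11+18+22 = 51
Cheapest is Arlen → Marden → Ravel → Kelso at 51 mi.
So from Arlen the first move is to Marden.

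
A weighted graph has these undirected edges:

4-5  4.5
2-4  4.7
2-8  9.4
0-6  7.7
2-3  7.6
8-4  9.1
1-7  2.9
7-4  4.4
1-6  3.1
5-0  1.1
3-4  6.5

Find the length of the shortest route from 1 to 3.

13.8

Running Dijkstra from 1:
1: 0
7: 2.9  (via 1)
6: 3.1  (via 1)
4: 7.3  (via 7)
0: 10.8  (via 6)
5: 11.8  (via 4)
2: 12  (via 4)
3: 13.8  (via 4)
Shortest route: 1 → 7 → 4 → 3 = 13.8.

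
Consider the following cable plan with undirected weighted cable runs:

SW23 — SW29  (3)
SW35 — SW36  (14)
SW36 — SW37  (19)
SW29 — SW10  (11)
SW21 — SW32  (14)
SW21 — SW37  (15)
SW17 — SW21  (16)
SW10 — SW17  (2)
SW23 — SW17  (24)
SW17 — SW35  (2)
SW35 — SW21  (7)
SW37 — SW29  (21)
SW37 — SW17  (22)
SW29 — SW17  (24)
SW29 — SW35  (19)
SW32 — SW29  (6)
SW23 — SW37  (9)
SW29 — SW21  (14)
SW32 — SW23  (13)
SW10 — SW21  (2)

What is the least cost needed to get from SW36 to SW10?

18

Candidate routes:
SW36 - SW35 - SW17 - SW10: 14+2+2 = 18
SW36 - SW37 - SW21 - SW10: 19+15+2 = 36
SW36 - SW35 - SW17 - SW21 - SW10: 14+2+16+2 = 34
SW36 - SW35 - SW21 - SW10: 14+7+2 = 23
Cheapest is SW36 - SW35 - SW17 - SW10 at 18.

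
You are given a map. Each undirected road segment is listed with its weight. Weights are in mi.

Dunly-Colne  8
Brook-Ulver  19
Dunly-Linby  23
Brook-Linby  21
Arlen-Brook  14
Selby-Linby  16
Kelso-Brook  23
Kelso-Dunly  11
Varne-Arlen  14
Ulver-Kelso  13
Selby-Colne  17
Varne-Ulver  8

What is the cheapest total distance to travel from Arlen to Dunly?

46 mi

Compare a few routes:
Arlen–Varne–Ulver–Kelso–Dunly: 14+8+13+11 = 46
Arlen–Brook–Linby–Dunly: 14+21+23 = 58
Arlen–Brook–Ulver–Kelso–Dunly: 14+19+13+11 = 57
Arlen–Brook–Kelso–Dunly: 14+23+11 = 48
Cheapest is Arlen–Varne–Ulver–Kelso–Dunly at 46 mi.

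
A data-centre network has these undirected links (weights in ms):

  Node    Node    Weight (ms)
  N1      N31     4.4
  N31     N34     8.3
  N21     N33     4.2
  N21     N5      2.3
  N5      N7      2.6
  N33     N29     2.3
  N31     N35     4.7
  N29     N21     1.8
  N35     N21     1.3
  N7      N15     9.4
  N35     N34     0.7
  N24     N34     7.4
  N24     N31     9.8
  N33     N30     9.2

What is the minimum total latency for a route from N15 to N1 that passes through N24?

37.9 ms

Shortest N15→N24: N15 → N7 → N5 → N21 → N35 → N34 → N24 = 23.7
Best N24 to N1: N24 → N31 → N1 costing 14.2
Total via N24: 23.7 + 14.2 = 37.9 ms.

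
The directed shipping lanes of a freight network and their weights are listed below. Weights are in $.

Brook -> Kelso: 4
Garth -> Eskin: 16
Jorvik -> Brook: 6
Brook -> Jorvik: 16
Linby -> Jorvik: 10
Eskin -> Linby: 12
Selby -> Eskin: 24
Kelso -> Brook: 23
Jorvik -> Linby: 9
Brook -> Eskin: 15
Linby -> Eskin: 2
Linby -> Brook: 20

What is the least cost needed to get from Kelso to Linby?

Enumerating some paths:
Kelso - Brook - Jorvik - Linby: 23+16+9 = 48
Kelso - Brook - Eskin - Linby: 23+15+12 = 50
The minimum is $48 via Kelso - Brook - Jorvik - Linby.

$48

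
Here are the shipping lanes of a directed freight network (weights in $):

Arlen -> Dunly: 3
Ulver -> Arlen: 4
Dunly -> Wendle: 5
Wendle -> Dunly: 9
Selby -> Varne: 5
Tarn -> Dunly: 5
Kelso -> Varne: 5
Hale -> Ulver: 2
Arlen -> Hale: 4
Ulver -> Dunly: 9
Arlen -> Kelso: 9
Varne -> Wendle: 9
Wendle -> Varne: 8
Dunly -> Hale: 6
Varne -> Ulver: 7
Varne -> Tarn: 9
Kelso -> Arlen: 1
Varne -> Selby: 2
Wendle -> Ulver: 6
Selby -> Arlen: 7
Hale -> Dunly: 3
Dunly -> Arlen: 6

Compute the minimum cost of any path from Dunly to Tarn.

$22

Settle nodes by increasing distance from Dunly:
Dunly: 0
Wendle: 5  (via Dunly)
Hale: 6  (via Dunly)
Arlen: 6  (via Dunly)
Ulver: 8  (via Hale)
Varne: 13  (via Wendle)
Kelso: 15  (via Arlen)
Selby: 15  (via Varne)
Tarn: 22  (via Varne)
Shortest route: Dunly–Wendle–Varne–Tarn = $22.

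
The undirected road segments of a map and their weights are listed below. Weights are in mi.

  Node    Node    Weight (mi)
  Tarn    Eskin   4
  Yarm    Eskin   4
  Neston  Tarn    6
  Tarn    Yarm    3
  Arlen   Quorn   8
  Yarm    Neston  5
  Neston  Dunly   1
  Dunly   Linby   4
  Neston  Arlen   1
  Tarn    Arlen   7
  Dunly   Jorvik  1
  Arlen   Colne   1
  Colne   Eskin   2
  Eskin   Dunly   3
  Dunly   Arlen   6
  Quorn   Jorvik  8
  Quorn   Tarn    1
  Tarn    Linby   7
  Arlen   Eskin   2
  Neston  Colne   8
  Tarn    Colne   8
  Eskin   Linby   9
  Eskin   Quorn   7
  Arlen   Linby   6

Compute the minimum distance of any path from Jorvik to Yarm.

7 mi

Enumerating some paths:
Jorvik → Dunly → Eskin → Yarm: 1+3+4 = 8
Jorvik → Dunly → Neston → Arlen → Eskin → Yarm: 1+1+1+2+4 = 9
Jorvik → Dunly → Neston → Yarm: 1+1+5 = 7
Cheapest is Jorvik → Dunly → Neston → Yarm at 7 mi.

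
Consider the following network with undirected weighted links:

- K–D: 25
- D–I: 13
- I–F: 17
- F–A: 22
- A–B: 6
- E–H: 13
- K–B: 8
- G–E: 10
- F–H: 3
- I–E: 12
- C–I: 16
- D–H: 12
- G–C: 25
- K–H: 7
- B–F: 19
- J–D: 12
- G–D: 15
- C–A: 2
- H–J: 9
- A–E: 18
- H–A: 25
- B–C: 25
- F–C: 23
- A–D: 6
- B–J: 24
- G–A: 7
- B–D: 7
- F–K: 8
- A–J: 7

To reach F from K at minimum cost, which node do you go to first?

F

Enumerating some paths:
K → F: 8 = 8
K → H → F: 7+3 = 10
Cheapest is K → F at 8.
So from K the first move is to F.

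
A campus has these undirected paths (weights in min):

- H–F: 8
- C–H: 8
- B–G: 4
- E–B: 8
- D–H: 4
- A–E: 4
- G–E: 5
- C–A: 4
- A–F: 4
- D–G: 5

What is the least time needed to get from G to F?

13 min

Shortest distances from G:
G: 0
B: 4  (via G)
D: 5  (via G)
E: 5  (via G)
A: 9  (via E)
H: 9  (via D)
C: 13  (via A)
F: 13  (via A)
Shortest route: G–E–A–F = 13 min.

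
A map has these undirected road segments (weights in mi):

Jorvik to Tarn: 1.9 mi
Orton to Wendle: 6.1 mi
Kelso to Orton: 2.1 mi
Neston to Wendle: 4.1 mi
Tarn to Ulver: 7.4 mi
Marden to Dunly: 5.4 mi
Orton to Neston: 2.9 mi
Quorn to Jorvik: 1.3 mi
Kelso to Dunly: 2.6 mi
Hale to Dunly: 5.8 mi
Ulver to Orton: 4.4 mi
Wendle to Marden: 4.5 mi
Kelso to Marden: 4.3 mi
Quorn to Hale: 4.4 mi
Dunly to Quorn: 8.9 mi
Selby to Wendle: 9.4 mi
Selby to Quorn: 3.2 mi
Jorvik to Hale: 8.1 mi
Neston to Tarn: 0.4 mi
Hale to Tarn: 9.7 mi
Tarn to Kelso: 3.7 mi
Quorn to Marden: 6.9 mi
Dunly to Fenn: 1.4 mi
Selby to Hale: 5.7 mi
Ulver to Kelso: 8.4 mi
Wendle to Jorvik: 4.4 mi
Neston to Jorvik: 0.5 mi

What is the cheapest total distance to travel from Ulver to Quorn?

Compare a few routes:
Ulver → Orton → Neston → Jorvik → Quorn: 4.4+2.9+0.5+1.3 = 9.1
Ulver → Tarn → Jorvik → Quorn: 7.4+1.9+1.3 = 10.6
Ulver → Orton → Neston → Tarn → Jorvik → Quorn: 4.4+2.9+0.4+1.9+1.3 = 10.9
Ulver → Tarn → Neston → Jorvik → Quorn: 7.4+0.4+0.5+1.3 = 9.6
Cheapest is Ulver → Orton → Neston → Jorvik → Quorn at 9.1 mi.

9.1 mi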